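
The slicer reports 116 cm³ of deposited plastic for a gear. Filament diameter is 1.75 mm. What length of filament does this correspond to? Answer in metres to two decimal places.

A = π r² = π × 0.875² = 2.4053 mm².
Length = 116 cm³ / 2.4053 mm² = 116000 / 2.4053 = 48226.83 mm = 48.23 m.

48.23 m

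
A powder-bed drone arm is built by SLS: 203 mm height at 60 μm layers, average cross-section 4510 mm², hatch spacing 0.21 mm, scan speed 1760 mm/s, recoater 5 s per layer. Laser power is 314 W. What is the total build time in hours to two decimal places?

16.17 hours

Layers = ⌈203/0.06⌉ = 3384.
Per-layer scan distance = 4510 / 0.21 = 21476.2 mm.
Laser time per layer = 21476.2 / 1760 = 12.2024 s.
Per-layer time = 12.2024 + 5 = 17.2024 s.
3384 layers × 17.2024 s/layer = 58212.9216 s, i.e. 16.17 hours.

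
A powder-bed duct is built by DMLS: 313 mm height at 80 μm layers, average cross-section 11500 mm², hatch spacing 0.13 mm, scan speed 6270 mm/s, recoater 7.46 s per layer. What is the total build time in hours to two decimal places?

23.44 hours

Number of layers: 313 / 0.08 → 3913 (rounded up).
Hatch length per layer = 11500 / 0.13, so 88461.5 mm.
Laser time per layer: 88461.5 / 6270 → 14.1087 s.
Layer cycle: 14.1087 + 7.46 → 21.5687 s.
3913 layers × 21.5687 s/layer = 84398.3231 s, i.e. 23.44 hours.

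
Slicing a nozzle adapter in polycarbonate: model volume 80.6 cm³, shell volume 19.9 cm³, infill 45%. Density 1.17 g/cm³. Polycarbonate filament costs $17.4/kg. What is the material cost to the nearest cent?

Interior volume = 80.6 − 19.9, so 60.7 cm³.
Infill deposited: 0.45 × 60.7 → 27.315 cm³.
Total printed volume: 19.9 + 27.315 → 47.215 cm³.
Mass = 47.215 × 1.17, so 55.24155 g.
Cost = 55.24155 g / 1000 × $17.4/kg = $0.96.

$0.96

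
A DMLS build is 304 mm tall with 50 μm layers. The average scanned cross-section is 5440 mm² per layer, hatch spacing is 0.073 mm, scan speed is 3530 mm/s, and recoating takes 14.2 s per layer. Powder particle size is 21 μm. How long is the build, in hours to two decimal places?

59.64 hours

Layers = ⌈304/0.05⌉ = 6080.
Scan path per layer: 5440 / 0.073 → 74520.5 mm.
Per-layer scan time: 74520.5 / 3530 → 21.1106 s.
Time per layer = 21.1106 + 14.2 = 35.3106 s.
Build time = 6080 × 35.3106 = 214688.448 s = 59.64 hours.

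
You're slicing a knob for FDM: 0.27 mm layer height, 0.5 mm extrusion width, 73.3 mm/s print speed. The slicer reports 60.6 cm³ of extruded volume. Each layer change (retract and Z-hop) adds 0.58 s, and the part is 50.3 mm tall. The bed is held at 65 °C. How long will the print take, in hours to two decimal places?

Extrusion cross-section = 0.27 × 0.5 = 0.135 mm².
Total extruded path = 60600/0.135 = 448888.9 mm.
Time extruding = 448888.9 / 73.3, so 6124 s.
Number of layers: 50.3 / 0.27 → 187 (rounded up).
Non-print overhead: 187 × 0.58 → 108.46 s.
Total = 6124 + 108.46 = 6232.46 s = 1.73 hours.

1.73 hours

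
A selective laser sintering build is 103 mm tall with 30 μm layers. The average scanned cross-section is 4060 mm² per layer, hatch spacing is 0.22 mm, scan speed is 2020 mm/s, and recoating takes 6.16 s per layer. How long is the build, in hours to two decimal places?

Layer count = ceil(103 / 0.03) = 3434.
Scan path per layer: 4060 / 0.22 → 18454.5 mm.
Per-layer scan time: 18454.5 / 2020 → 9.1359 s.
Time per layer = 9.1359 + 6.16 = 15.2959 s.
Total: 3434 × 15.2959 s = 52526.1206 s → 14.59 hours.

14.59 hours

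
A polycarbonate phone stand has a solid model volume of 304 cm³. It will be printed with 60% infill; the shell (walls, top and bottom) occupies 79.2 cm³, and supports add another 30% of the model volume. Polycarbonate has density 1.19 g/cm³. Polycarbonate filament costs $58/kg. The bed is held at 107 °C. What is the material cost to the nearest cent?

Volume inside the shell: 304 − 79.2 → 224.8 cm³.
Deposited infill = 0.60 × 224.8, so 134.88 cm³.
Support: 0.30 × 304 → 91.2 cm³.
Total printed volume: 79.2 + 134.88 + 91.2 → 305.28 cm³.
Mass = 305.28 × 1.19, so 363.2832 g.
Cost = 363.2832 g / 1000 × $58/kg = $21.07.

$21.07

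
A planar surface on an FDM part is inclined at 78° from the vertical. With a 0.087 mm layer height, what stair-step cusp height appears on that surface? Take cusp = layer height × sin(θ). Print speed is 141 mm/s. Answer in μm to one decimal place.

85.1 μm

Cusp = layer height × sin(78°) = 0.087 × 0.9781 = 0.085095 mm = 85.1 μm.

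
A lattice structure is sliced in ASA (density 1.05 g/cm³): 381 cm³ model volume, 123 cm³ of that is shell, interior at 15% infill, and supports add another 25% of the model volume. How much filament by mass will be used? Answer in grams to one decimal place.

269.8 g

Infill region = 381 − 123 = 258 cm³.
Deposited infill = 0.15 × 258, so 38.7 cm³.
Support = 0.25 × 381, so 95.25 cm³.
Total extruded: 123 + 38.7 + 95.25 → 256.95 cm³.
Mass = 256.95 × 1.05, so 269.7975 g.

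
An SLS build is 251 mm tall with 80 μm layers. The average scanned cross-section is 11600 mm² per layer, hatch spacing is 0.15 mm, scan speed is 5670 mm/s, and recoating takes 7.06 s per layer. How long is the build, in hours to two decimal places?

Layers = ⌈251/0.08⌉ = 3138.
Scan path per layer = 11600 / 0.15 = 77333.3 mm.
Per-layer scan time = 77333.3 / 5670 = 13.639 s.
Time per layer = 13.639 + 7.06, so 20.699 s.
Total: 3138 × 20.699 s = 64953.462 s → 18.04 hours.

18.04 hours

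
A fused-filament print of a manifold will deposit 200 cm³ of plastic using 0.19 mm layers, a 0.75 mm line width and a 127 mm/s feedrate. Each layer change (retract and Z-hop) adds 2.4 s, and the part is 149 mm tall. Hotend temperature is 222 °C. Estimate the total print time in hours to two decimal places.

Extrusion cross-section = 0.19 × 0.75, so 0.1425 mm².
Path length: 200000 mm³ / 0.1425 mm² → 1403508.8 mm.
Time extruding = 1403508.8 / 127 = 11051.3 s.
Layer count = ceil(149 / 0.19) = 785.
Layer-change overhead = 785 × 2.4 = 1884 s.
Total = 11051.3 + 1884 = 12935.3 s = 3.59 hours.

3.59 hours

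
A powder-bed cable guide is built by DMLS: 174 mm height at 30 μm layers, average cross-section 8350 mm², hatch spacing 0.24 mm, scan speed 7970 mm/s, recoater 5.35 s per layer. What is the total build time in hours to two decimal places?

Layer count = ceil(174 / 0.03) = 5800.
Scan path per layer = 8350 / 0.24 = 34791.7 mm.
Per-layer scan time: 34791.7 / 7970 → 4.3653 s.
Time per layer = 4.3653 + 5.35 = 9.7153 s.
5800 layers × 9.7153 s/layer = 56348.74 s, i.e. 15.65 hours.

15.65 hours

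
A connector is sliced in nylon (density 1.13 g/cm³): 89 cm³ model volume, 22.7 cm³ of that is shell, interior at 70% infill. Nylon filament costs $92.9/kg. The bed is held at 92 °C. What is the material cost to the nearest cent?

Volume inside the shell = 89 − 22.7 = 66.3 cm³.
Infill deposited: 0.70 × 66.3 → 46.41 cm³.
Total extruded = 22.7 + 46.41, so 69.11 cm³.
Mass = 69.11 × 1.13, so 78.0943 g.
At $92.9/kg: 78.0943/1000 × 92.9 = $7.25.

$7.25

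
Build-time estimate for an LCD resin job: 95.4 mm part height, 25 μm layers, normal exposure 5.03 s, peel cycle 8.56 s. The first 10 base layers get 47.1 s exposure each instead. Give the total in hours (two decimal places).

14.52 hours

Layer count = ceil(95.4 / 0.025) = 3816.
Bottom layers = 10 × (47.1 + 8.56) = 556.6 s.
Remaining layers = 3806 × (5.03 + 8.56), so 51723.54 s.
Sum: 556.6 + 51723.54 = 52280.14 s → 14.52 hours.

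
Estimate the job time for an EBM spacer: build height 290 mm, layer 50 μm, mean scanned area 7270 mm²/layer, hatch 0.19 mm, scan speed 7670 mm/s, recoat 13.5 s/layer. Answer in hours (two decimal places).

Number of layers: 290 / 0.05 → 5800 (rounded up).
Per-layer scan distance = 7270 / 0.19, so 38263.2 mm.
Scan time per layer: 38263.2 / 7670 → 4.9887 s.
Time per layer = 4.9887 + 13.5, so 18.4887 s.
Total: 5800 × 18.4887 s = 107234.46 s → 29.79 hours.

29.79 hours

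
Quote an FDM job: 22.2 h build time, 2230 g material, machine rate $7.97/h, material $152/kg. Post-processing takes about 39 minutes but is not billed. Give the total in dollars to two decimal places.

Time charge = 7.97 × 22.2, so $176.934.
Feedstock cost: 152 × 2230/1000 → $338.96.
Total = 176.934 + 338.96 = 515.894 ≈ $515.89.

$515.89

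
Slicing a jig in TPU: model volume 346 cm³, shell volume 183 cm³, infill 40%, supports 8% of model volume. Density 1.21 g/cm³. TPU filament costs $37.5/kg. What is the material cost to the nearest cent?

Interior volume = 346 − 183 = 163 cm³.
Infill deposited: 0.40 × 163 → 65.2 cm³.
Support = 0.08 × 346, so 27.68 cm³.
Deposited volume = 183 + 65.2 + 27.68 = 275.88 cm³.
Mass = 275.88 × 1.21, so 333.8148 g.
At $37.5/kg: 333.8148/1000 × 37.5 = $12.52.

$12.52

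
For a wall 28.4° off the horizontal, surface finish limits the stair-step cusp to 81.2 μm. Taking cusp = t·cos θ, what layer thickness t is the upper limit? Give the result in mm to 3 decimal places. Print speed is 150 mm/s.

cos(28.4°) = 0.8796; t_max = 0.0812/0.8796 = 0.092 mm.

0.092 mm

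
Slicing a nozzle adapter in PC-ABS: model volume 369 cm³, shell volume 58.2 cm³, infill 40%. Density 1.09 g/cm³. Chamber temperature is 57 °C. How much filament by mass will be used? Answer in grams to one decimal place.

198.9 g

Infill region = 369 − 58.2 = 310.8 cm³.
Deposited infill: 0.40 × 310.8 → 124.32 cm³.
Total printed volume = 58.2 + 124.32, so 182.52 cm³.
Mass = 182.52 × 1.09, so 198.9468 g.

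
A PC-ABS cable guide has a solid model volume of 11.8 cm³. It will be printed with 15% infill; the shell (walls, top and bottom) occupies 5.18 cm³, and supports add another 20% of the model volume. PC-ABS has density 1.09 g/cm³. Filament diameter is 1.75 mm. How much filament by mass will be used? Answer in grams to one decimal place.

Volume inside the shell = 11.8 − 5.18 = 6.62 cm³.
Deposited infill: 0.15 × 6.62 → 0.993 cm³.
Support = 0.20 × 11.8 = 2.36 cm³.
Total printed volume: 5.18 + 0.993 + 2.36 → 8.533 cm³.
Mass = 8.533 × 1.09 = 9.30097 g.

9.3 g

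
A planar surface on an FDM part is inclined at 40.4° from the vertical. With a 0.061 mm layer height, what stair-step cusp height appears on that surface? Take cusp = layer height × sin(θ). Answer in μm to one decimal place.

h_c = t·sin θ = 0.061 × 0.6481 = 0.039534 mm (39.5 μm).

39.5 μm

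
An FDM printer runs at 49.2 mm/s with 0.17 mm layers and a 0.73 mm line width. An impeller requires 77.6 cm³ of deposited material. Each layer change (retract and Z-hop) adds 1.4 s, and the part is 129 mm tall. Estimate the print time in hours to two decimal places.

Extrusion cross-section: 0.17 × 0.73 → 0.1241 mm².
Path length: 77600 mm³ / 0.1241 mm² → 625302.2 mm.
Extrusion time = 625302.2 / 49.2 = 12709.4 s.
Layers = ⌈129/0.17⌉ = 759.
Non-print overhead: 759 × 1.4 → 1062.6 s.
Total = 12709.4 + 1062.6 = 13772 s = 3.83 hours.

3.83 hours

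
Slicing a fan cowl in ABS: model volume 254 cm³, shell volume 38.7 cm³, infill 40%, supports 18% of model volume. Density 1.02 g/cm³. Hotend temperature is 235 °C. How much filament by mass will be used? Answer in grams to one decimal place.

174.0 g

Volume inside the shell = 254 − 38.7, so 215.3 cm³.
Infill deposited: 0.40 × 215.3 → 86.12 cm³.
Support = 0.18 × 254, so 45.72 cm³.
Total extruded = 38.7 + 86.12 + 45.72 = 170.54 cm³.
Mass: 170.54 × 1.02 → 173.9508 g.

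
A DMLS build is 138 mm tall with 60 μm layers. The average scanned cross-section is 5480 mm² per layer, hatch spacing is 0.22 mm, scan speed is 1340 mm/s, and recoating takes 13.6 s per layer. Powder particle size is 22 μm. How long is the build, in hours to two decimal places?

Layer count = ceil(138 / 0.06) = 2300.
Hatch length per layer: 5480 / 0.22 → 24909.1 mm.
Per-layer scan time = 24909.1 / 1340, so 18.5889 s.
Layer cycle: 18.5889 + 13.6 → 32.1889 s.
Total: 2300 × 32.1889 s = 74034.47 s → 20.57 hours.

20.57 hours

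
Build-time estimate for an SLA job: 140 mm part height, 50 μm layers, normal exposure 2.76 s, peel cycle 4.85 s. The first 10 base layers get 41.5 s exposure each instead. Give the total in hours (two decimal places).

6.03 hours

Number of layers: 140 / 0.05 → 2800 (rounded up).
Bottom layers = 10 × (41.5 + 4.85) = 463.5 s.
Remaining layers: 2790 × (2.76 + 4.85) → 21231.9 s.
Total = 463.5 + 21231.9 = 21695.4 s = 6.03 hours.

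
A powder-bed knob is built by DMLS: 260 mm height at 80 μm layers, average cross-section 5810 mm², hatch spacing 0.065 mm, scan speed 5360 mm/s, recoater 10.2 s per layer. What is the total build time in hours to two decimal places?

Layer count = ceil(260 / 0.08) = 3250.
Per-layer scan distance = 5810 / 0.065, so 89384.6 mm.
Per-layer scan time = 89384.6 / 5360 = 16.6762 s.
Layer cycle = 16.6762 + 10.2 = 26.8762 s.
3250 layers × 26.8762 s/layer = 87347.65 s, i.e. 24.26 hours.

24.26 hours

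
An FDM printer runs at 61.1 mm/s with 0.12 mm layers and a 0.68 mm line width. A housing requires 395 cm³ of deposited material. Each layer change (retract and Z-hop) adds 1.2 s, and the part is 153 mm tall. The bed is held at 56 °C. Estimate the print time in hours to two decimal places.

22.43 hours

Line area: 0.12 × 0.68 → 0.0816 mm².
Total extruded path = 395000/0.0816 = 4840686.3 mm.
Print-move time: 4840686.3 / 61.1 → 79225.6 s.
Number of layers: 153 / 0.12 → 1275 (rounded up).
Layer-change overhead: 1275 × 1.2 → 1530 s.
Total = 79225.6 + 1530 = 80755.6 s = 22.43 hours.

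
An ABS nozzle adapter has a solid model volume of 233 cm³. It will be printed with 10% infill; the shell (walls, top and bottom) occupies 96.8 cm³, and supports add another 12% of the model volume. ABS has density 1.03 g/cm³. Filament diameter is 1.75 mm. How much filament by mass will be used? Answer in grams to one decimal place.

Interior volume: 233 − 96.8 → 136.2 cm³.
Infill deposited = 0.10 × 136.2 = 13.62 cm³.
Support = 0.12 × 233, so 27.96 cm³.
Deposited volume = 96.8 + 13.62 + 27.96, so 138.38 cm³.
Mass: 138.38 × 1.03 → 142.5314 g.

142.5 g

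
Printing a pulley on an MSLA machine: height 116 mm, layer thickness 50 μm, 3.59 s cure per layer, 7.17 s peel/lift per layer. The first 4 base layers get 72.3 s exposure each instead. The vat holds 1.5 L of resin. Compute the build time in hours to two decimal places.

7.01 hours

Layers = ⌈116/0.05⌉ = 2320.
Bottom layers = 4 × (72.3 + 7.17) = 317.88 s.
Normal layers = 2316 × (3.59 + 7.17) = 24920.16 s.
Sum: 317.88 + 24920.16 = 25238.04 s → 7.01 hours.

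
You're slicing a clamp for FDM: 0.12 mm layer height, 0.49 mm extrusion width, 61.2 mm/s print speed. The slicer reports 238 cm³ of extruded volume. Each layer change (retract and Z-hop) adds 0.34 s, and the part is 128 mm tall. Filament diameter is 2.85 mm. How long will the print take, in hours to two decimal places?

Bead cross-section: 0.12 × 0.49 → 0.0588 mm².
Toolpath length = 238 cm³ / 0.0588 mm² = 238000 / 0.0588 = 4047619 mm.
Print-move time = 4047619 / 61.2, so 66137.6 s.
Layers = ⌈128/0.12⌉ = 1067.
Layer-change overhead = 1067 × 0.34 = 362.78 s.
Total = 66137.6 + 362.78 = 66500.38 s = 18.47 hours.

18.47 hours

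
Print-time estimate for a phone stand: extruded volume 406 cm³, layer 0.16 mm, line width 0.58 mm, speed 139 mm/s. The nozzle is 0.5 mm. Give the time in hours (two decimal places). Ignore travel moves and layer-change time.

Line area: 0.16 × 0.58 → 0.0928 mm².
Total extruded path = 406000/0.0928 = 4375000 mm.
Extrusion time: 4375000 / 139 → 31474.8 s.
31474.8 s = 8.74 hours.

8.74 hours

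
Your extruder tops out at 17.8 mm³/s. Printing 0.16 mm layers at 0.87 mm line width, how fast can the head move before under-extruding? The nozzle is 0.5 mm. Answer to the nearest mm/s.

128 mm/s

Bead cross-section = 0.16 × 0.87 = 0.1392 mm².
v_max = Q/A = 17.8/0.1392 = 127.87 mm/s → 128 mm/s.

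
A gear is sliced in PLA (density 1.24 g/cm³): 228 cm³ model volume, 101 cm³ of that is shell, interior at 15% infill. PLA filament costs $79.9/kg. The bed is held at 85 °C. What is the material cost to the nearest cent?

$11.89

Interior volume = 228 − 101 = 127 cm³.
Deposited infill: 0.15 × 127 → 19.05 cm³.
Total extruded = 101 + 19.05 = 120.05 cm³.
Mass = 120.05 × 1.24, so 148.862 g.
Cost = 148.862 g / 1000 × $79.9/kg = $11.89.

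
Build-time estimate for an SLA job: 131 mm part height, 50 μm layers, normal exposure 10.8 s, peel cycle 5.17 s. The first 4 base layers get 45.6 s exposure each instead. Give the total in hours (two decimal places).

11.66 hours

Number of layers: 131 / 0.05 → 2620 (rounded up).
Bottom layers = 4 × (45.6 + 5.17), so 203.08 s.
Regular layers = 2616 × (10.8 + 5.17), so 41777.52 s.
Total = 203.08 + 41777.52 = 41980.6 s = 11.66 hours.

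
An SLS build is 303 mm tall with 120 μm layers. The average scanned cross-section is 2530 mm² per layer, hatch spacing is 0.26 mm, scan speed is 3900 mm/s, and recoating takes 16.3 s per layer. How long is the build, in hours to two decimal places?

Layers = ⌈303/0.12⌉ = 2525.
Hatch length per layer: 2530 / 0.26 → 9730.8 mm.
Per-layer scan time = 9730.8 / 3900, so 2.4951 s.
Time per layer = 2.4951 + 16.3 = 18.7951 s.
Build time = 2525 × 18.7951 = 47457.6275 s = 13.18 hours.

13.18 hours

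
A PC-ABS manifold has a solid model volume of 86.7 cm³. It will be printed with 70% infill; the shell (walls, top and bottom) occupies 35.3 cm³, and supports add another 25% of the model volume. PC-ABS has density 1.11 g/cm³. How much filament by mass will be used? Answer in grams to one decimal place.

103.2 g

Volume inside the shell: 86.7 − 35.3 → 51.4 cm³.
Infill volume = 0.70 × 51.4 = 35.98 cm³.
Support = 0.25 × 86.7, so 21.675 cm³.
Deposited volume: 35.3 + 35.98 + 21.675 → 92.955 cm³.
Mass = 92.955 × 1.11, so 103.18005 g.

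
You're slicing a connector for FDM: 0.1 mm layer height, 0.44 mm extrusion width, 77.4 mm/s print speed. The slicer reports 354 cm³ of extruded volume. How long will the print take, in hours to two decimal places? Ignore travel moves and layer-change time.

Bead cross-section = 0.1 × 0.44, so 0.044 mm².
Path length: 354000 mm³ / 0.044 mm² → 8045454.5 mm.
Print-move time = 8045454.5 / 77.4 = 103946.4 s.
Converting: 103946.4 s = 28.87 hours.

28.87 hours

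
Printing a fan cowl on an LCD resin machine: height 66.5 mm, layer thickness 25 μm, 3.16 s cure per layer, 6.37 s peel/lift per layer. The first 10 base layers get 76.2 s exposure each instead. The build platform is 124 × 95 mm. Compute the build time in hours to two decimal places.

7.24 hours

Layer count = ceil(66.5 / 0.025) = 2660.
Bottom layers = 10 × (76.2 + 6.37), so 825.7 s.
Remaining layers = 2650 × (3.16 + 6.37), so 25254.5 s.
Total = 825.7 + 25254.5 = 26080.2 s = 7.24 hours.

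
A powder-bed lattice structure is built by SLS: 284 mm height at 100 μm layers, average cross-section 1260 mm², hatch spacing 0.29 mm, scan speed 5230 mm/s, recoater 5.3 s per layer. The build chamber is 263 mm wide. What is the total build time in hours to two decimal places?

Number of layers: 284 / 0.1 → 2840 (rounded up).
Hatch length per layer = 1260 / 0.29, so 4344.8 mm.
Laser time per layer = 4344.8 / 5230, so 0.8307 s.
Per-layer time = 0.8307 + 5.3, so 6.1307 s.
2840 layers × 6.1307 s/layer = 17411.188 s, i.e. 4.84 hours.

4.84 hours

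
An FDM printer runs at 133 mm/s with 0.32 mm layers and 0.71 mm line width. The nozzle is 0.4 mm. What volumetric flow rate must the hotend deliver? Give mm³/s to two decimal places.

A = 0.32 × 0.71, so 0.2272 mm².
Volumetric flow = 133 × 0.2272 = 30.22 mm³/s.

30.22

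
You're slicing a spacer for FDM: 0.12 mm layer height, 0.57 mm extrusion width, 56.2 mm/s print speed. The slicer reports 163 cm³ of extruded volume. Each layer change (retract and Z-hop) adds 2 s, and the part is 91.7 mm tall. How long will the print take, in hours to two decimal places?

12.20 hours

Extrusion cross-section = 0.12 × 0.57, so 0.0684 mm².
Toolpath length = 163 cm³ / 0.0684 mm² = 163000 / 0.0684 = 2383040.9 mm.
Extrusion time: 2383040.9 / 56.2 → 42402.9 s.
Layers = ⌈91.7/0.12⌉ = 765.
Z-hop total: 765 × 2 → 1530 s.
Altogether 42402.9 + 1530 = 43932.9 s, i.e. 12.20 hours.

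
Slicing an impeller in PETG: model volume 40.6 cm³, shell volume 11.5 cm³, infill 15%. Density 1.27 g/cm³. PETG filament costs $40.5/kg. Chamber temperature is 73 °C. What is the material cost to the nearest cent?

Volume inside the shell: 40.6 − 11.5 → 29.1 cm³.
Infill volume = 0.15 × 29.1 = 4.365 cm³.
Total printed volume = 11.5 + 4.365, so 15.865 cm³.
Mass = 15.865 × 1.27, so 20.14855 g.
Cost = 20.14855 g / 1000 × $40.5/kg = $0.82.

$0.82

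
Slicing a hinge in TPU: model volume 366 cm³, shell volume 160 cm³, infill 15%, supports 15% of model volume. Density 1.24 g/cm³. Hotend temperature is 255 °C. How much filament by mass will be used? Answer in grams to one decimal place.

304.8 g

Infill region = 366 − 160 = 206 cm³.
Deposited infill = 0.15 × 206, so 30.9 cm³.
Support = 0.15 × 366 = 54.9 cm³.
Total extruded = 160 + 30.9 + 54.9 = 245.8 cm³.
Mass = 245.8 × 1.24, so 304.792 g.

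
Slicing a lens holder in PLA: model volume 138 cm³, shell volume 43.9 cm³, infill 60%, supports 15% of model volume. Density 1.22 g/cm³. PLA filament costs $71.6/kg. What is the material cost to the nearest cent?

$10.57

Interior volume = 138 − 43.9, so 94.1 cm³.
Infill deposited = 0.60 × 94.1 = 56.46 cm³.
Support: 0.15 × 138 → 20.7 cm³.
Total extruded = 43.9 + 56.46 + 20.7, so 121.06 cm³.
Mass = 121.06 × 1.22, so 147.6932 g.
At $71.6/kg: 147.6932/1000 × 71.6 = $10.57.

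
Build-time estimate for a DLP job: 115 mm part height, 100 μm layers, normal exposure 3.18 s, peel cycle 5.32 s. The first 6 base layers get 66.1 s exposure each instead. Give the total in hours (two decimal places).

2.82 hours

Layer count = ceil(115 / 0.1) = 1150.
Burn-in layers = 6 × (66.1 + 5.32) = 428.52 s.
Normal layers = 1144 × (3.18 + 5.32), so 9724 s.
Sum: 428.52 + 9724 = 10152.52 s → 2.82 hours.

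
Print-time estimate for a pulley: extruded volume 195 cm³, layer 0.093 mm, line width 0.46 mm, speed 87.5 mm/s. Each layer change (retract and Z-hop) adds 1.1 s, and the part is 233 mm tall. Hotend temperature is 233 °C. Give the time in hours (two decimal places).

15.24 hours

Bead cross-section = 0.093 × 0.46, so 0.04278 mm².
Path length: 195000 mm³ / 0.04278 mm² → 4558204.8 mm.
Extrusion time: 4558204.8 / 87.5 → 52093.8 s.
Layer count = ceil(233 / 0.093) = 2506.
Layer-change overhead = 2506 × 1.1 = 2756.6 s.
Altogether 52093.8 + 2756.6 = 54850.4 s, i.e. 15.24 hours.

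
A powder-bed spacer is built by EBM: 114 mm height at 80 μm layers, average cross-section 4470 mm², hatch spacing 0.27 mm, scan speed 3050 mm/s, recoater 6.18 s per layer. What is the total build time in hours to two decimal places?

4.59 hours

Layers = ⌈114/0.08⌉ = 1425.
Per-layer scan distance: 4470 / 0.27 → 16555.6 mm.
Beam time per layer: 16555.6 / 3050 → 5.4281 s.
Per-layer time = 5.4281 + 6.18 = 11.6081 s.
Build time = 1425 × 11.6081 = 16541.5425 s = 4.59 hours.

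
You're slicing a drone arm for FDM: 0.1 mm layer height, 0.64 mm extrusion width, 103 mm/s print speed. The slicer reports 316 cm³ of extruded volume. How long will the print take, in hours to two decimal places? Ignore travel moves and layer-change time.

Extrusion cross-section: 0.1 × 0.64 → 0.064 mm².
Total extruded path = 316000/0.064 = 4937500 mm.
Print-move time: 4937500 / 103 → 47936.9 s.
That's 47936.9 s → 13.32 hours.

13.32 hours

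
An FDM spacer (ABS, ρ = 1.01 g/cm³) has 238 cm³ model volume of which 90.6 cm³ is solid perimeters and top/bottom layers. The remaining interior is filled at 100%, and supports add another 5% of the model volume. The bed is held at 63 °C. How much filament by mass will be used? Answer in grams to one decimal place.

252.4 g

Interior volume: 238 − 90.6 → 147.4 cm³.
Deposited infill = 1.00 × 147.4 = 147.4 cm³.
Support: 0.05 × 238 → 11.9 cm³.
Total printed volume = 90.6 + 147.4 + 11.9 = 249.9 cm³.
Mass = 249.9 × 1.01, so 252.399 g.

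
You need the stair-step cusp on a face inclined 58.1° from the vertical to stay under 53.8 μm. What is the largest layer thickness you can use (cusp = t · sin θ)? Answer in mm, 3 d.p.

Layer height = cusp / sin(58.1°) = 0.0538 / 0.8490 = 0.063 mm.

0.063 mm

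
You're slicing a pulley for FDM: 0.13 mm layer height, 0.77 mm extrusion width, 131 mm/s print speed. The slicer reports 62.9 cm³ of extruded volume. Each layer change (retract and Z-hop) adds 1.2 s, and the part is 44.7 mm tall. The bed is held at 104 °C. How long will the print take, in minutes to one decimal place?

86.8 minutes

Bead cross-section = 0.13 × 0.77 = 0.1001 mm².
Total extruded path = 62900/0.1001 = 628371.6 mm.
Time extruding: 628371.6 / 131 → 4796.7 s.
Layer count = ceil(44.7 / 0.13) = 344.
Layer-change overhead: 344 × 1.2 → 412.8 s.
Total = 4796.7 + 412.8 = 5209.5 s = 86.8 minutes.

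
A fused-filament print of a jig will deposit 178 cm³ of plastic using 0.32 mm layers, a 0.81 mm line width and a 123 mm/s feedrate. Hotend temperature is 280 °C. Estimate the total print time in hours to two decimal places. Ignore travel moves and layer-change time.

Extrusion cross-section = 0.32 × 0.81 = 0.2592 mm².
Path length: 178000 mm³ / 0.2592 mm² → 686728.4 mm.
Extrusion time: 686728.4 / 123 → 5583.2 s.
In the requested units: 5583.2 s = 1.55 hours.

1.55 hours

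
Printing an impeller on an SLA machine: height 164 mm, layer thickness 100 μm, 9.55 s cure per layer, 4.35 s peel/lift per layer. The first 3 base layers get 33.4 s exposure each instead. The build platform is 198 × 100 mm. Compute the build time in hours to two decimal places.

6.35 hours

Number of layers: 164 / 0.1 → 1640 (rounded up).
Bottom layers: 3 × (33.4 + 4.35) → 113.25 s.
Remaining layers = 1637 × (9.55 + 4.35) = 22754.3 s.
Total = 113.25 + 22754.3 = 22867.55 s = 6.35 hours.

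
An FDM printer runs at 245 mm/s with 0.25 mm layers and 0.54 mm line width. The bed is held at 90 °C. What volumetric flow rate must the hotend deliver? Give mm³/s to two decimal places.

Extrusion cross-section = 0.25 × 0.54 = 0.135 mm².
Q = v·A = 245 × 0.135 = 33.08 mm³/s.

33.08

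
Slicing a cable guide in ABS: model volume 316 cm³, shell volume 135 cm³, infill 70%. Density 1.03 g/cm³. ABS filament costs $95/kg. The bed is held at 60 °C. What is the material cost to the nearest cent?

$25.61

Infill region: 316 − 135 → 181 cm³.
Infill volume = 0.70 × 181, so 126.7 cm³.
Deposited volume = 135 + 126.7 = 261.7 cm³.
Mass: 261.7 × 1.03 → 269.551 g.
Cost = 269.551 g / 1000 × $95/kg = $25.61.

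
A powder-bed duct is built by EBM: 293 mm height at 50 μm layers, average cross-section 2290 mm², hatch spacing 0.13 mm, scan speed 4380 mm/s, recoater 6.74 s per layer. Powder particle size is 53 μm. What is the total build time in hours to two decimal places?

Layer count = ceil(293 / 0.05) = 5860.
Hatch length per layer = 2290 / 0.13, so 17615.4 mm.
Per-layer scan time = 17615.4 / 4380 = 4.0218 s.
Layer cycle = 4.0218 + 6.74, so 10.7618 s.
Build time = 5860 × 10.7618 = 63064.148 s = 17.52 hours.

17.52 hours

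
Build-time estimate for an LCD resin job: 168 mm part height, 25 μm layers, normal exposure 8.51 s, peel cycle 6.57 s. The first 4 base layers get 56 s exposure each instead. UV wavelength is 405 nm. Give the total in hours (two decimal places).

28.20 hours

Layers = ⌈168/0.025⌉ = 6720.
Base layers = 4 × (56 + 6.57), so 250.28 s.
Normal layers: 6716 × (8.51 + 6.57) → 101277.28 s.
Sum: 250.28 + 101277.28 = 101527.56 s → 28.20 hours.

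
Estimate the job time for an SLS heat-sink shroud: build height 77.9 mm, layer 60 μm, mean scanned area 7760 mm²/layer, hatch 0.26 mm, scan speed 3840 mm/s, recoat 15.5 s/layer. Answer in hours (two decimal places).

Number of layers: 77.9 / 0.06 → 1299 (rounded up).
Hatch length per layer = 7760 / 0.26 = 29846.2 mm.
Per-layer scan time = 29846.2 / 3840, so 7.7724 s.
Time per layer = 7.7724 + 15.5 = 23.2724 s.
Build time = 1299 × 23.2724 = 30230.8476 s = 8.40 hours.

8.40 hours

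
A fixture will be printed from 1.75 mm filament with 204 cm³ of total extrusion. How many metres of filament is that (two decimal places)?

A = π r² = π × 0.875² = 2.4053 mm².
Length = 204 cm³ / 2.4053 mm² = 204000 / 2.4053 = 84812.71 mm = 84.81 m.

84.81 m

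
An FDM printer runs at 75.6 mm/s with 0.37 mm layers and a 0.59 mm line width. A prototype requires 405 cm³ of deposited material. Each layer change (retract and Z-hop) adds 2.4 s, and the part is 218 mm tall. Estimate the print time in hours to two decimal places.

7.21 hours

Bead cross-section: 0.37 × 0.59 → 0.2183 mm².
Path length: 405000 mm³ / 0.2183 mm² → 1855245.1 mm.
Print-move time = 1855245.1 / 75.6, so 24540.3 s.
Number of layers: 218 / 0.37 → 590 (rounded up).
Layer-change overhead = 590 × 2.4 = 1416 s.
Altogether 24540.3 + 1416 = 25956.3 s, i.e. 7.21 hours.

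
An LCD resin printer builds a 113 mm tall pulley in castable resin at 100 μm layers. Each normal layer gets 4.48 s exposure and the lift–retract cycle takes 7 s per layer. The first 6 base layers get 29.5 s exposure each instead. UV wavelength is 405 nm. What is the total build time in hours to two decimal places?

Layers = ⌈113/0.1⌉ = 1130.
Burn-in layers: 6 × (29.5 + 7) → 219 s.
Regular layers = 1124 × (4.48 + 7), so 12903.52 s.
Sum: 219 + 12903.52 = 13122.52 s → 3.65 hours.

3.65 hours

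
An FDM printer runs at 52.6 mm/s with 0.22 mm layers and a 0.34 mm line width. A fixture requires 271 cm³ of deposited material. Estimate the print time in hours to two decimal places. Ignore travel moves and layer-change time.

Extrusion cross-section: 0.22 × 0.34 → 0.0748 mm².
Toolpath length = 271 cm³ / 0.0748 mm² = 271000 / 0.0748 = 3622994.7 mm.
Print-move time: 3622994.7 / 52.6 → 68878.2 s.
That's 68878.2 s → 19.13 hours.

19.13 hours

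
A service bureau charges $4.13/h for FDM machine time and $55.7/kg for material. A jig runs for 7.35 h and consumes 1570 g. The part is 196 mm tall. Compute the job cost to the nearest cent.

Machine cost = 4.13 × 7.35 = $30.3555.
Material cost = 55.7 × 1570/1000 = $87.449.
Total = 30.3555 + 87.449 = 117.8045 ≈ $117.80.

$117.80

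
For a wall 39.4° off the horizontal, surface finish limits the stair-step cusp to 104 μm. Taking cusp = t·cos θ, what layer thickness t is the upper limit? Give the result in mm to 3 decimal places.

cos(39.4°) = 0.7727; t_max = 0.104/0.7727 = 0.135 mm.

0.135 mm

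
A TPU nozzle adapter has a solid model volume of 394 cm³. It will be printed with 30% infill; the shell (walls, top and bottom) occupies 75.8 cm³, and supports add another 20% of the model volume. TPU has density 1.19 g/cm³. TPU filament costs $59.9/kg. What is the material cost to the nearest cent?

$17.82

Interior volume = 394 − 75.8, so 318.2 cm³.
Infill deposited = 0.30 × 318.2 = 95.46 cm³.
Support: 0.20 × 394 → 78.8 cm³.
Total printed volume = 75.8 + 95.46 + 78.8 = 250.06 cm³.
Mass: 250.06 × 1.19 → 297.5714 g.
At $59.9/kg: 297.5714/1000 × 59.9 = $17.82.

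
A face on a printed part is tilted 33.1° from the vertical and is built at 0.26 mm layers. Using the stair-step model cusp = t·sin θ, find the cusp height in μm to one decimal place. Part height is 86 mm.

142.0 μm

sin(33.1°) = 0.5461, so cusp = 0.26 × 0.5461 = 0.141986 mm → 142.0 μm.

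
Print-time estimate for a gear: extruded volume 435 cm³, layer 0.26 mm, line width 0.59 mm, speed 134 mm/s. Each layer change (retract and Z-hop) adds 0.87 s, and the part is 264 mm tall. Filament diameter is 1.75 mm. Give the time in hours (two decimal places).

6.12 hours

Extrusion cross-section = 0.26 × 0.59, so 0.1534 mm².
Path length: 435000 mm³ / 0.1534 mm² → 2835723.6 mm.
Print-move time = 2835723.6 / 134 = 21162.1 s.
Layer count = ceil(264 / 0.26) = 1016.
Z-hop total: 1016 × 0.87 → 883.92 s.
Total = 21162.1 + 883.92 = 22046.02 s = 6.12 hours.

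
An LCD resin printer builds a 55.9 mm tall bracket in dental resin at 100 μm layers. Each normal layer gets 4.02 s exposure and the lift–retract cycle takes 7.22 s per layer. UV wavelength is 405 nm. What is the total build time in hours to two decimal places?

1.75 hours

Layers = ⌈55.9/0.1⌉ = 559.
Per-layer time = 4.02 + 7.22 = 11.24 s.
Build time: 559 × 11.24 s = 6283.16 s, i.e. 1.75 hours.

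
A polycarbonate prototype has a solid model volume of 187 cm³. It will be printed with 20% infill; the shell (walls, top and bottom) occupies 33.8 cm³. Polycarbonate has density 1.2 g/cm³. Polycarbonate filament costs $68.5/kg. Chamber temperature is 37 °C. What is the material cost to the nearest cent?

$5.30

Volume inside the shell: 187 − 33.8 → 153.2 cm³.
Infill deposited = 0.20 × 153.2 = 30.64 cm³.
Deposited volume = 33.8 + 30.64 = 64.44 cm³.
Mass = 64.44 × 1.2, so 77.328 g.
Cost = 77.328 g / 1000 × $68.5/kg = $5.30.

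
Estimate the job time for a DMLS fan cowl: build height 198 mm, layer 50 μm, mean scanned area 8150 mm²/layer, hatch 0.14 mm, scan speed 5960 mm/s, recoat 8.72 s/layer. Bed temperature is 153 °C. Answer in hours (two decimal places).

Number of layers: 198 / 0.05 → 3960 (rounded up).
Per-layer scan distance: 8150 / 0.14 → 58214.3 mm.
Laser time per layer = 58214.3 / 5960, so 9.7675 s.
Time per layer = 9.7675 + 8.72 = 18.4875 s.
Total: 3960 × 18.4875 s = 73210.5 s → 20.34 hours.

20.34 hours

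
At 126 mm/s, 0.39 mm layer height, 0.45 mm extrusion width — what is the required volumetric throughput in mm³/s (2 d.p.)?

22.11

Extrusion cross-section = 0.39 × 0.45, so 0.1755 mm².
Volumetric flow = 126 × 0.1755 = 22.11 mm³/s.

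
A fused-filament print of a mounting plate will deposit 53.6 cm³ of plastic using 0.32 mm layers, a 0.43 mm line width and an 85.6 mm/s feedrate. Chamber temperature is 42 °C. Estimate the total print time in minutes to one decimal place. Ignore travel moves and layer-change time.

75.8 minutes

Extrusion cross-section: 0.32 × 0.43 → 0.1376 mm².
Total extruded path = 53600/0.1376 = 389534.9 mm.
Print-move time = 389534.9 / 85.6, so 4550.6 s.
That's 4550.6 s → 75.8 minutes.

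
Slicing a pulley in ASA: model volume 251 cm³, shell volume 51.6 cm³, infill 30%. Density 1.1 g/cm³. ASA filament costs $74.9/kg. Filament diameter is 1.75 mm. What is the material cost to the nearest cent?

Interior volume = 251 − 51.6 = 199.4 cm³.
Deposited infill: 0.30 × 199.4 → 59.82 cm³.
Total printed volume = 51.6 + 59.82 = 111.42 cm³.
Mass: 111.42 × 1.1 → 122.562 g.
At $74.9/kg: 122.562/1000 × 74.9 = $9.18.

$9.18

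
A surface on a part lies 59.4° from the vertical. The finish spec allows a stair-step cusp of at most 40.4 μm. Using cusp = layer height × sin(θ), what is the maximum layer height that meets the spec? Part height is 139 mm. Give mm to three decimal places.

0.047 mm

sin(59.4°) = 0.8607; t_max = 0.0404/0.8607 = 0.047 mm.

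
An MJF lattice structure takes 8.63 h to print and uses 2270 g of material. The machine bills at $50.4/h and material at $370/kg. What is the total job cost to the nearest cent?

Machine cost: 50.4 × 8.63 → $434.952.
Feedstock cost: 370 × 2270/1000 → $839.90.
Total = 434.952 + 839.90 = 1274.852 ≈ $1274.85.

$1274.85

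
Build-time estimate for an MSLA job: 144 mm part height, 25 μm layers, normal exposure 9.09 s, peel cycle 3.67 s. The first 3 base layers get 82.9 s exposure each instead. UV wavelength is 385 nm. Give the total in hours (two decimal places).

20.48 hours

Layer count = ceil(144 / 0.025) = 5760.
Bottom layers = 3 × (82.9 + 3.67), so 259.71 s.
Regular layers = 5757 × (9.09 + 3.67), so 73459.32 s.
Sum: 259.71 + 73459.32 = 73719.03 s → 20.48 hours.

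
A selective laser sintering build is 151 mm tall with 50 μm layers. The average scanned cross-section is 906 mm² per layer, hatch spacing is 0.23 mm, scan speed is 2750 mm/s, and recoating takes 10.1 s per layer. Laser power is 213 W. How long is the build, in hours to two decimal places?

Layer count = ceil(151 / 0.05) = 3020.
Scan path per layer: 906 / 0.23 → 3939.1 mm.
Laser time per layer = 3939.1 / 2750 = 1.4324 s.
Layer cycle: 1.4324 + 10.1 → 11.5324 s.
3020 layers × 11.5324 s/layer = 34827.848 s, i.e. 9.67 hours.

9.67 hours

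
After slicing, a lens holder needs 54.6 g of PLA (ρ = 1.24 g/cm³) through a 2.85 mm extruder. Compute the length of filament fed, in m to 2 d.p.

Extruded volume: 54.6/1.24 = 44.0323 cm³ (44032.3 mm³).
A = π r² = π × 1.425² = 6.3794 mm².
Length = 44032.3 / 6.3794 = 6902.26 mm = 6.90 m.

6.90 m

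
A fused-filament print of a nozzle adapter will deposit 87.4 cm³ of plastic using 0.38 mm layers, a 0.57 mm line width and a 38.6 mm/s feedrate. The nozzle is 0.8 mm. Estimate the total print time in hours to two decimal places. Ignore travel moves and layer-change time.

2.90 hours

Bead cross-section: 0.38 × 0.57 → 0.2166 mm².
Path length: 87400 mm³ / 0.2166 mm² → 403508.8 mm.
Extrusion time = 403508.8 / 38.6, so 10453.6 s.
Converting: 10453.6 s = 2.90 hours.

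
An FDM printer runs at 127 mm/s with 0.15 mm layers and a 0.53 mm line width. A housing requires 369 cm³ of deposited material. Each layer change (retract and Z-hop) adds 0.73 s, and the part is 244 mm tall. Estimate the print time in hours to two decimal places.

Line area: 0.15 × 0.53 → 0.0795 mm².
Toolpath length = 369 cm³ / 0.0795 mm² = 369000 / 0.0795 = 4641509.4 mm.
Extrusion time: 4641509.4 / 127 → 36547.3 s.
Layer count = ceil(244 / 0.15) = 1627.
Non-print overhead = 1627 × 0.73 = 1187.71 s.
Total = 36547.3 + 1187.71 = 37735.01 s = 10.48 hours.

10.48 hours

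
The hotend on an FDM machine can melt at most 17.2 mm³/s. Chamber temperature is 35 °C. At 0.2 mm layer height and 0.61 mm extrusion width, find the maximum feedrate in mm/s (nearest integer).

Bead cross-section = 0.2 × 0.61 = 0.122 mm².
Max speed = 17.2 / 0.122 = 140.98 ≈ 141 mm/s.

141 mm/s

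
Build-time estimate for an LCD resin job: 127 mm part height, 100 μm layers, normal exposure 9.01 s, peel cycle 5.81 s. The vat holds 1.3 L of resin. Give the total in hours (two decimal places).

5.23 hours

Layers = ⌈127/0.1⌉ = 1270.
Each layer takes = 9.01 + 5.81, so 14.82 s.
Build time: 1270 × 14.82 s = 18821.4 s, i.e. 5.23 hours.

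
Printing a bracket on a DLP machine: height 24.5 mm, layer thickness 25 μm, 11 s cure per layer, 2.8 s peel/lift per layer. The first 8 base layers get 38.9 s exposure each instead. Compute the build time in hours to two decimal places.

3.82 hours

Layers = ⌈24.5/0.025⌉ = 980.
Burn-in layers = 8 × (38.9 + 2.8), so 333.6 s.
Normal layers = 972 × (11 + 2.8), so 13413.6 s.
Total = 333.6 + 13413.6 = 13747.2 s = 3.82 hours.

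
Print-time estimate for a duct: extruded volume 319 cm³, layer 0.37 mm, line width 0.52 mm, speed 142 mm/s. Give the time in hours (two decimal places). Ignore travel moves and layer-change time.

Bead cross-section: 0.37 × 0.52 → 0.1924 mm².
Path length: 319000 mm³ / 0.1924 mm² → 1658004.2 mm.
Print-move time = 1658004.2 / 142, so 11676.1 s.
In the requested units: 11676.1 s = 3.24 hours.

3.24 hours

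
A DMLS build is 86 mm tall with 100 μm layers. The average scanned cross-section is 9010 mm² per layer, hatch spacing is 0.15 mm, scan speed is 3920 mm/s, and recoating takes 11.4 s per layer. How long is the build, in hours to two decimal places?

6.38 hours

Layers = ⌈86/0.1⌉ = 860.
Scan path per layer = 9010 / 0.15, so 60066.7 mm.
Scan time per layer = 60066.7 / 3920 = 15.3231 s.
Per-layer time = 15.3231 + 11.4, so 26.7231 s.
860 layers × 26.7231 s/layer = 22981.866 s, i.e. 6.38 hours.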